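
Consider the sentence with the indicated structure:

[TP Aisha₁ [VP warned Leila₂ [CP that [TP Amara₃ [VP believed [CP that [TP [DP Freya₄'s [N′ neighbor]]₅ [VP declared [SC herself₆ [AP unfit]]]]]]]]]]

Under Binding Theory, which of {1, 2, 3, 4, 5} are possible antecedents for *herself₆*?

{5}

*herself* is an anaphor, so Principle A applies: it must be bound in its binding domain.
Binding domain of *herself₆*: the embedded TP, whose subject is [Freya₄'s neighbor]₅.
*Aisha₁* c-commands the anaphor but is outside its binding domain → cannot satisfy Principle A.
*Leila₂* c-commands the anaphor but is outside its binding domain → cannot satisfy Principle A.
*Amara₃* c-commands the anaphor but is outside its binding domain → cannot satisfy Principle A.
*Freya₄* does not c-command the anaphor → cannot bind it.
*[Freya₄'s neighbor]₅* c-commands the anaphor within its binding domain → licit binder.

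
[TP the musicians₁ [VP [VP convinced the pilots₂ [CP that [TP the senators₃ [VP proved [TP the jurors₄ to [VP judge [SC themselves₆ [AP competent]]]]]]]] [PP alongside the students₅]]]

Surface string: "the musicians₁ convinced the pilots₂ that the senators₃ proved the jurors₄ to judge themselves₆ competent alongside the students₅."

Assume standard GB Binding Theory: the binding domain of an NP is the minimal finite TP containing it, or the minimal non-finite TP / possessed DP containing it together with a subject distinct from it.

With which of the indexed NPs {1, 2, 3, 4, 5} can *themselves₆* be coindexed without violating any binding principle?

*themselves* is an anaphor, so Principle A applies: it must be bound in its binding domain.
Binding domain of *themselves₆*: the embedded TP, whose subject is the jurors₄.
*the musicians₁* c-commands the anaphor but is outside its binding domain → cannot satisfy Principle A.
*the pilots₂* c-commands the anaphor but is outside its binding domain → cannot satisfy Principle A.
*the senators₃* c-commands the anaphor but is outside its binding domain → cannot satisfy Principle A.
*the jurors₄* c-commands the anaphor within its binding domain → licit binder.
*the students₅* does not c-command the anaphor → cannot bind it.

{4}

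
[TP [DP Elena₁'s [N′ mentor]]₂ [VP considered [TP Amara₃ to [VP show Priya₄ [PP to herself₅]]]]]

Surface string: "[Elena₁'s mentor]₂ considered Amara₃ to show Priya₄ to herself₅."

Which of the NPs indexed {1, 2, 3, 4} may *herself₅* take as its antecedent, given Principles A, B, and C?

*herself* is an anaphor, so Principle A applies: it must be bound in its binding domain.
Binding domain of *herself₅*: the embedded TP, whose subject is Amara₃.
*Elena₁* does not c-command the anaphor → cannot bind it.
*[Elena₁'s mentor]₂* c-commands the anaphor but is outside its binding domain → cannot satisfy Principle A.
*Amara₃* c-commands the anaphor within its binding domain → licit binder.
*Priya₄* c-commands the anaphor within its binding domain → licit binder.

{3, 4}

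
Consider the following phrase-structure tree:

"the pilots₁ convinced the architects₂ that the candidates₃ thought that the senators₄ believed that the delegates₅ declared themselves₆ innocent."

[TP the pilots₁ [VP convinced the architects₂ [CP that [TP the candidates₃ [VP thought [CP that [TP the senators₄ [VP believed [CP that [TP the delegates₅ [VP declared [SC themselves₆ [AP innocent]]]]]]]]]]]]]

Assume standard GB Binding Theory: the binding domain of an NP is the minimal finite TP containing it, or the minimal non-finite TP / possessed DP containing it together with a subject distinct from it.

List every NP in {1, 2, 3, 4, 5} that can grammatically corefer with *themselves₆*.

{5}

*themselves* is an anaphor, so Principle A applies: it must be bound in its binding domain.
Binding domain of *themselves₆*: the embedded TP, whose subject is the delegates₅.
*the pilots₁* c-commands the anaphor but is outside its binding domain → cannot satisfy Principle A.
*the architects₂* c-commands the anaphor but is outside its binding domain → cannot satisfy Principle A.
*the candidates₃* c-commands the anaphor but is outside its binding domain → cannot satisfy Principle A.
*the senators₄* c-commands the anaphor but is outside its binding domain → cannot satisfy Principle A.
*the delegates₅* c-commands the anaphor within its binding domain → licit binder.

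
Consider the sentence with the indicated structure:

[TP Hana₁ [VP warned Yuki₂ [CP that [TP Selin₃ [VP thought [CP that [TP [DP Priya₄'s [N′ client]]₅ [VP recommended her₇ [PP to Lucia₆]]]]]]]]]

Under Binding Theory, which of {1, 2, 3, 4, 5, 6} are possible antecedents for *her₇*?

*her* is a pronoun, so Principle B applies: it must be free in its binding domain.
Binding domain of *her₇*: the embedded TP, whose subject is [Priya₄'s client]₅.
*Hana₁* c-commands the pronoun but from outside its binding domain, and is not c-commanded by it → coindexation permitted.
*Yuki₂* c-commands the pronoun but from outside its binding domain, and is not c-commanded by it → coindexation permitted.
*Selin₃* c-commands the pronoun but from outside its binding domain, and is not c-commanded by it → coindexation permitted.
*Priya₄* and the pronoun do not c-command one another → neither Principle B nor Principle C is at stake; coindexation permitted.
*[Priya₄'s client]₅* c-commands the pronoun within its binding domain → coindexation would violate Principle B.
*Lucia₆*: the pronoun c-commands this R-expression → coindexation would violate Principle C on *Lucia₆*.

{1, 2, 3, 4}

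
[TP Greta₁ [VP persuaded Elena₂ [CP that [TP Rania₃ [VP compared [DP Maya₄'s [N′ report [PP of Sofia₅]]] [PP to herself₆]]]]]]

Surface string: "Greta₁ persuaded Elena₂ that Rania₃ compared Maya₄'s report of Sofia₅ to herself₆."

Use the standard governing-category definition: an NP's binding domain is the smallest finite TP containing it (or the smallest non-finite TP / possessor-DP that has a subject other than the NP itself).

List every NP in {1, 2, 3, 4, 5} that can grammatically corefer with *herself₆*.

{3}

*herself* is an anaphor, so Principle A applies: it must be bound in its binding domain.
Binding domain of *herself₆*: the embedded TP, whose subject is Rania₃.
*Greta₁* c-commands the anaphor but is outside its binding domain → cannot satisfy Principle A.
*Elena₂* c-commands the anaphor but is outside its binding domain → cannot satisfy Principle A.
*Rania₃* c-commands the anaphor within its binding domain → licit binder.
*Maya₄* does not c-command the anaphor → cannot bind it.
*Sofia₅* does not c-command the anaphor → cannot bind it.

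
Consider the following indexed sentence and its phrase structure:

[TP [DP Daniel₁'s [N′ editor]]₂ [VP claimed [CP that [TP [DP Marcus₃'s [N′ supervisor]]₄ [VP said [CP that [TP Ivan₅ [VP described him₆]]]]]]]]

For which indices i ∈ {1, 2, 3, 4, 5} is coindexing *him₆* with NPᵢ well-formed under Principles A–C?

{1, 2, 3, 4}

*him* is a pronoun, so Principle B applies: it must be free in its binding domain.
Binding domain of *him₆*: the embedded TP, whose subject is Ivan₅.
*Daniel₁* and the pronoun do not c-command one another → neither Principle B nor Principle C is at stake; coindexation permitted.
*[Daniel₁'s editor]₂* c-commands the pronoun but from outside its binding domain, and is not c-commanded by it → coindexation permitted.
*Marcus₃* and the pronoun do not c-command one another → neither Principle B nor Principle C is at stake; coindexation permitted.
*[Marcus₃'s supervisor]₄* c-commands the pronoun but from outside its binding domain, and is not c-commanded by it → coindexation permitted.
*Ivan₅* c-commands the pronoun within its binding domain → coindexation would violate Principle B.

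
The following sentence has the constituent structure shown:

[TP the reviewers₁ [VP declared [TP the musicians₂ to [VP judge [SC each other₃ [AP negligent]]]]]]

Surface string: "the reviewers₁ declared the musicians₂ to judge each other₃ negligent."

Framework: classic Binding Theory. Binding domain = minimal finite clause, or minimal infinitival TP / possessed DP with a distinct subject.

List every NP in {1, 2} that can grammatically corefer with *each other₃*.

{2}

*each other* is an anaphor, so Principle A applies: it must be bound in its binding domain.
Binding domain of *each other₃*: the embedded TP, whose subject is the musicians₂.
*the reviewers₁* c-commands the anaphor but is outside its binding domain → cannot satisfy Principle A.
*the musicians₂* c-commands the anaphor within its binding domain → licit binder.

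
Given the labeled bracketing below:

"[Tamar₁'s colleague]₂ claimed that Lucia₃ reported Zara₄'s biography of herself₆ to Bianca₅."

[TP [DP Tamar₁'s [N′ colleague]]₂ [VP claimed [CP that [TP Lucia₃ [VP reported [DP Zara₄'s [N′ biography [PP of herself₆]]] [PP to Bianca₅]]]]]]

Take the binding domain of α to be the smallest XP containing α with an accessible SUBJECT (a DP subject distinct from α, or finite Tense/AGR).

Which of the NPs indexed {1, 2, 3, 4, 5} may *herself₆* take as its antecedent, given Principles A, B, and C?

{4}

*herself* is an anaphor, so Principle A applies: it must be bound in its binding domain.
Binding domain of *herself₆*: the possessed DP, whose subject is Zara₄.
*Tamar₁* does not c-command the anaphor → cannot bind it.
*[Tamar₁'s colleague]₂* c-commands the anaphor but is outside its binding domain → cannot satisfy Principle A.
*Lucia₃* c-commands the anaphor but is outside its binding domain → cannot satisfy Principle A.
*Zara₄* c-commands the anaphor within its binding domain → licit binder.
*Bianca₅* does not c-command the anaphor → cannot bind it.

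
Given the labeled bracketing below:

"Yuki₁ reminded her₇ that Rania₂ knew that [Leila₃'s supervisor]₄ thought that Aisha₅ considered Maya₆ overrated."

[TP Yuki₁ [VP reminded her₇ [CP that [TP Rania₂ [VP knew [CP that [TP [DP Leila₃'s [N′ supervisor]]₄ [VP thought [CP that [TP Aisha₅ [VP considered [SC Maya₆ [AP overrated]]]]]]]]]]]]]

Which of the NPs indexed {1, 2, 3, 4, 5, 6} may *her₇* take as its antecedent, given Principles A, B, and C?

none

*her* is a pronoun, so Principle B applies: it must be free in its binding domain.
Binding domain of *her₇*: the matrix TP, whose subject is Yuki₁.
*Yuki₁* c-commands the pronoun within its binding domain → coindexation would violate Principle B.
*Rania₂*: the pronoun c-commands this R-expression → coindexation would violate Principle C on *Rania₂*.
*Leila₃*: the pronoun c-commands this R-expression → coindexation would violate Principle C on *Leila₃*.
*[Leila₃'s supervisor]₄*: the pronoun c-commands this R-expression → coindexation would violate Principle C on *[Leila₃'s supervisor]₄*.
*Aisha₅*: the pronoun c-commands this R-expression → coindexation would violate Principle C on *Aisha₅*.
*Maya₆*: the pronoun c-commands this R-expression → coindexation would violate Principle C on *Maya₆*.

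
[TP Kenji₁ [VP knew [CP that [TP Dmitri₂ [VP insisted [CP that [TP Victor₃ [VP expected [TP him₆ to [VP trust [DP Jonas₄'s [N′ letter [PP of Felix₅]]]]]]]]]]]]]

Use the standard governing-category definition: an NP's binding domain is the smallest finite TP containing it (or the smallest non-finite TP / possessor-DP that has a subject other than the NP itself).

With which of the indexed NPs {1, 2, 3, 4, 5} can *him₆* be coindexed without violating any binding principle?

*him* is a pronoun, so Principle B applies: it must be free in its binding domain.
Binding domain of *him₆*: the embedded TP, whose subject is Victor₃.
*Kenji₁* c-commands the pronoun but from outside its binding domain, and is not c-commanded by it → coindexation permitted.
*Dmitri₂* c-commands the pronoun but from outside its binding domain, and is not c-commanded by it → coindexation permitted.
*Victor₃* c-commands the pronoun within its binding domain → coindexation would violate Principle B.
*Jonas₄*: the pronoun c-commands this R-expression → coindexation would violate Principle C on *Jonas₄*.
*Felix₅*: the pronoun c-commands this R-expression → coindexation would violate Principle C on *Felix₅*.

{1, 2}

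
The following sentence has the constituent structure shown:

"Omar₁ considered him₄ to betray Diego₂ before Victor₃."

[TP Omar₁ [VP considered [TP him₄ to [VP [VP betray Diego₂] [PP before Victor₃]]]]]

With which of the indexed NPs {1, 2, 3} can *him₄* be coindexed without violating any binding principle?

none

*him* is a pronoun, so Principle B applies: it must be free in its binding domain.
Binding domain of *him₄*: the matrix TP, whose subject is Omar₁.
*Omar₁* c-commands the pronoun within its binding domain → coindexation would violate Principle B.
*Diego₂*: the pronoun c-commands this R-expression → coindexation would violate Principle C on *Diego₂*.
*Victor₃*: the pronoun c-commands this R-expression → coindexation would violate Principle C on *Victor₃*.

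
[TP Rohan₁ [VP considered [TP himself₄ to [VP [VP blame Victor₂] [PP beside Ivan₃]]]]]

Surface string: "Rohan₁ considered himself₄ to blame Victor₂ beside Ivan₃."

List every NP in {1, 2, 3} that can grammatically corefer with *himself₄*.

{1}

*himself* is an anaphor, so Principle A applies: it must be bound in its binding domain.
Binding domain of *himself₄*: the matrix TP, whose subject is Rohan₁.
*Rohan₁* c-commands the anaphor within its binding domain → licit binder.
*Victor₂* does not c-command the anaphor → cannot bind it.
*Ivan₃* does not c-command the anaphor → cannot bind it.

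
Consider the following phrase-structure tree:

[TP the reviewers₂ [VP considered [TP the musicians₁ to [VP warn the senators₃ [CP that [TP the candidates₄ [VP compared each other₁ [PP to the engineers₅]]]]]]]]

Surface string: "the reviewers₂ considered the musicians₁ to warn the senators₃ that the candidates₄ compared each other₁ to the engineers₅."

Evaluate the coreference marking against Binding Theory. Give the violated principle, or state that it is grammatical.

Principle A

The two coindexed NPs are *the musicians₁* and *each other₁*.
*each other₁* is an anaphor. Principle A requires it to be bound within its binding domain — the embedded TP, whose subject is the candidates₄.
Within that domain it is c-commanded by *the candidates₄*, which does not share its index.
*the musicians₁* does c-command the anaphor, but from outside its binding domain.
The anaphor is unbound in its domain → Principle A violation.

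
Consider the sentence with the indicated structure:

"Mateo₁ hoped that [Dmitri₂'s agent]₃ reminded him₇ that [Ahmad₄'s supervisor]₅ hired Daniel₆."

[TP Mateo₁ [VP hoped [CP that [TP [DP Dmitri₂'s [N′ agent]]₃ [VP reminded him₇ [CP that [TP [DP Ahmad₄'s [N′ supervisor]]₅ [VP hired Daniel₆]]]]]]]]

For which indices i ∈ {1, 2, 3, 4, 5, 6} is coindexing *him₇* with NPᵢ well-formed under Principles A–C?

*him* is a pronoun, so Principle B applies: it must be free in its binding domain.
Binding domain of *him₇*: the embedded TP, whose subject is [Dmitri₂'s agent]₃.
*Mateo₁* c-commands the pronoun but from outside its binding domain, and is not c-commanded by it → coindexation permitted.
*Dmitri₂* and the pronoun do not c-command one another → neither Principle B nor Principle C is at stake; coindexation permitted.
*[Dmitri₂'s agent]₃* c-commands the pronoun within its binding domain → coindexation would violate Principle B.
*Ahmad₄*: the pronoun c-commands this R-expression → coindexation would violate Principle C on *Ahmad₄*.
*[Ahmad₄'s supervisor]₅*: the pronoun c-commands this R-expression → coindexation would violate Principle C on *[Ahmad₄'s supervisor]₅*.
*Daniel₆*: the pronoun c-commands this R-expression → coindexation would violate Principle C on *Daniel₆*.

{1, 2}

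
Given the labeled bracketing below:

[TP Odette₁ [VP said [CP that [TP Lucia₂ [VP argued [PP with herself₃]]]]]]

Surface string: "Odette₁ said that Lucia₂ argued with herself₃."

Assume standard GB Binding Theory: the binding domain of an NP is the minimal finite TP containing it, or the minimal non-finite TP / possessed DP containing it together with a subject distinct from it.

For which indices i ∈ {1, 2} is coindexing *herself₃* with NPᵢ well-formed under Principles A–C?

{2}

*herself* is an anaphor, so Principle A applies: it must be bound in its binding domain.
Binding domain of *herself₃*: the embedded TP, whose subject is Lucia₂.
*Odette₁* c-commands the anaphor but is outside its binding domain → cannot satisfy Principle A.
*Lucia₂* c-commands the anaphor within its binding domain → licit binder.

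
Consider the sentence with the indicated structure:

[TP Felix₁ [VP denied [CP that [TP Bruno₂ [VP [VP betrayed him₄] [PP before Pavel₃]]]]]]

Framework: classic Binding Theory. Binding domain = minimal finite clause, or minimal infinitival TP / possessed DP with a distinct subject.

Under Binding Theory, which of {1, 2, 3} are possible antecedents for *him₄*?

*him* is a pronoun, so Principle B applies: it must be free in its binding domain.
Binding domain of *him₄*: the embedded TP, whose subject is Bruno₂.
*Felix₁* c-commands the pronoun but from outside its binding domain, and is not c-commanded by it → coindexation permitted.
*Bruno₂* c-commands the pronoun within its binding domain → coindexation would violate Principle B.
*Pavel₃* and the pronoun do not c-command one another → neither Principle B nor Principle C is at stake; coindexation permitted.

{1, 3}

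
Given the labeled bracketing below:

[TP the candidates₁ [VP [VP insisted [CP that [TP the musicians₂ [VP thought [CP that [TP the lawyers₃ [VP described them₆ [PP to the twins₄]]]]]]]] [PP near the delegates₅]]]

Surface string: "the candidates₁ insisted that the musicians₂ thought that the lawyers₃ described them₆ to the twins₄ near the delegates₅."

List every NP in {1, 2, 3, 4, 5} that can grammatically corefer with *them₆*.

*them* is a pronoun, so Principle B applies: it must be free in its binding domain.
Binding domain of *them₆*: the embedded TP, whose subject is the lawyers₃.
*the candidates₁* c-commands the pronoun but from outside its binding domain, and is not c-commanded by it → coindexation permitted.
*the musicians₂* c-commands the pronoun but from outside its binding domain, and is not c-commanded by it → coindexation permitted.
*the lawyers₃* c-commands the pronoun within its binding domain → coindexation would violate Principle B.
*the twins₄*: the pronoun c-commands this R-expression → coindexation would violate Principle C on *the twins₄*.
*the delegates₅* and the pronoun do not c-command one another → neither Principle B nor Principle C is at stake; coindexation permitted.

{1, 2, 5}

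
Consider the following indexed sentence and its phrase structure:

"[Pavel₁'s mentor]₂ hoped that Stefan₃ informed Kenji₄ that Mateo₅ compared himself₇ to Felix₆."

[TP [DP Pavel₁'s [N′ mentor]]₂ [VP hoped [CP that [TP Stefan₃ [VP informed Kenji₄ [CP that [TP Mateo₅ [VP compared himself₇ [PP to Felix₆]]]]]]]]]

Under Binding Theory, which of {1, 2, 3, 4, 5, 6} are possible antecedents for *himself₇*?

*himself* is an anaphor, so Principle A applies: it must be bound in its binding domain.
Binding domain of *himself₇*: the embedded TP, whose subject is Mateo₅.
*Pavel₁* does not c-command the anaphor → cannot bind it.
*[Pavel₁'s mentor]₂* c-commands the anaphor but is outside its binding domain → cannot satisfy Principle A.
*Stefan₃* c-commands the anaphor but is outside its binding domain → cannot satisfy Principle A.
*Kenji₄* c-commands the anaphor but is outside its binding domain → cannot satisfy Principle A.
*Mateo₅* c-commands the anaphor within its binding domain → licit binder.
*Felix₆* does not c-command the anaphor → cannot bind it.

{5}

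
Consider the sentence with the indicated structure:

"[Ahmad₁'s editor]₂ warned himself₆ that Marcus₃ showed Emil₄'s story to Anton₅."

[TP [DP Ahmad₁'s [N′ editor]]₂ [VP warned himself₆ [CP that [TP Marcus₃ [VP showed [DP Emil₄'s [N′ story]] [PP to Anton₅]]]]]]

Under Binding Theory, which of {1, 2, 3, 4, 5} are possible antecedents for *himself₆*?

{2}

*himself* is an anaphor, so Principle A applies: it must be bound in its binding domain.
Binding domain of *himself₆*: the matrix TP, whose subject is [Ahmad₁'s editor]₂.
*Ahmad₁* does not c-command the anaphor → cannot bind it.
*[Ahmad₁'s editor]₂* c-commands the anaphor within its binding domain → licit binder.
*Marcus₃* does not c-command the anaphor → cannot bind it.
*Emil₄* does not c-command the anaphor → cannot bind it.
*Anton₅* does not c-command the anaphor → cannot bind it.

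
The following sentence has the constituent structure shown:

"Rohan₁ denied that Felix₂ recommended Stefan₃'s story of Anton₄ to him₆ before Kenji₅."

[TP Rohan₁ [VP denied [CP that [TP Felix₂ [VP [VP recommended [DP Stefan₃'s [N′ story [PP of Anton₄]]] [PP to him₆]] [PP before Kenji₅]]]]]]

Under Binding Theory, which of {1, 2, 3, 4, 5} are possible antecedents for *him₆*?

*him* is a pronoun, so Principle B applies: it must be free in its binding domain.
Binding domain of *him₆*: the embedded TP, whose subject is Felix₂.
*Rohan₁* c-commands the pronoun but from outside its binding domain, and is not c-commanded by it → coindexation permitted.
*Felix₂* c-commands the pronoun within its binding domain → coindexation would violate Principle B.
*Stefan₃* and the pronoun do not c-command one another → neither Principle B nor Principle C is at stake; coindexation permitted.
*Anton₄* and the pronoun do not c-command one another → neither Principle B nor Principle C is at stake; coindexation permitted.
*Kenji₅* and the pronoun do not c-command one another → neither Principle B nor Principle C is at stake; coindexation permitted.

{1, 3, 4, 5}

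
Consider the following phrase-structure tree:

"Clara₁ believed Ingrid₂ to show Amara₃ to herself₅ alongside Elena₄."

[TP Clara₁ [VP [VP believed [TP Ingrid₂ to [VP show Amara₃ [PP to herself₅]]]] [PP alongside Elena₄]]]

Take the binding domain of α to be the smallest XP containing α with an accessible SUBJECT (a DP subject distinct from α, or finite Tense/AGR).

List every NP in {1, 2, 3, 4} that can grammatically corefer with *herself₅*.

*herself* is an anaphor, so Principle A applies: it must be bound in its binding domain.
Binding domain of *herself₅*: the embedded TP, whose subject is Ingrid₂.
*Clara₁* c-commands the anaphor but is outside its binding domain → cannot satisfy Principle A.
*Ingrid₂* c-commands the anaphor within its binding domain → licit binder.
*Amara₃* c-commands the anaphor within its binding domain → licit binder.
*Elena₄* does not c-command the anaphor → cannot bind it.

{2, 3}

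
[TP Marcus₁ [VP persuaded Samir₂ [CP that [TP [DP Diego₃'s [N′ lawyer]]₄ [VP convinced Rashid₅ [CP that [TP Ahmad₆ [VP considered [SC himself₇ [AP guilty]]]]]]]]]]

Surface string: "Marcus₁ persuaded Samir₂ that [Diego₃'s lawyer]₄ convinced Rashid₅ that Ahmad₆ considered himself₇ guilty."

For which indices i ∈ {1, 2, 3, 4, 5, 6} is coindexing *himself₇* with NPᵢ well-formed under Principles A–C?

*himself* is an anaphor, so Principle A applies: it must be bound in its binding domain.
Binding domain of *himself₇*: the embedded TP, whose subject is Ahmad₆.
*Marcus₁* c-commands the anaphor but is outside its binding domain → cannot satisfy Principle A.
*Samir₂* c-commands the anaphor but is outside its binding domain → cannot satisfy Principle A.
*Diego₃* does not c-command the anaphor → cannot bind it.
*[Diego₃'s lawyer]₄* c-commands the anaphor but is outside its binding domain → cannot satisfy Principle A.
*Rashid₅* c-commands the anaphor but is outside its binding domain → cannot satisfy Principle A.
*Ahmad₆* c-commands the anaphor within its binding domain → licit binder.

{6}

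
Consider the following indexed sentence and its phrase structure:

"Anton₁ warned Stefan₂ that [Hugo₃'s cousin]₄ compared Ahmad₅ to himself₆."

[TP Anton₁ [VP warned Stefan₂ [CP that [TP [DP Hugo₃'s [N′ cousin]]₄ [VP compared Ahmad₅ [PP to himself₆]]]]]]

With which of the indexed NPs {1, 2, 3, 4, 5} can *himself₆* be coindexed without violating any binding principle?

{4, 5}

*himself* is an anaphor, so Principle A applies: it must be bound in its binding domain.
Binding domain of *himself₆*: the embedded TP, whose subject is [Hugo₃'s cousin]₄.
*Anton₁* c-commands the anaphor but is outside its binding domain → cannot satisfy Principle A.
*Stefan₂* c-commands the anaphor but is outside its binding domain → cannot satisfy Principle A.
*Hugo₃* does not c-command the anaphor → cannot bind it.
*[Hugo₃'s cousin]₄* c-commands the anaphor within its binding domain → licit binder.
*Ahmad₅* c-commands the anaphor within its binding domain → licit binder.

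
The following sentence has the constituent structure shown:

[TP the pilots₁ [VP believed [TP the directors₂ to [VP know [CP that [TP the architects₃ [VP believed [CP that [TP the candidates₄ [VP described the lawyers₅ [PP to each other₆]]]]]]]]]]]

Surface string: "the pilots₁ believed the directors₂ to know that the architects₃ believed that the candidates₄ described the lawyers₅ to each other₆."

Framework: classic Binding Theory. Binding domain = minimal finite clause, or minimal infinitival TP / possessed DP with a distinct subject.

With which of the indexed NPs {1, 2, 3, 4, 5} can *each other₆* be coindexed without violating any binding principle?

*each other* is an anaphor, so Principle A applies: it must be bound in its binding domain.
Binding domain of *each other₆*: the embedded TP, whose subject is the candidates₄.
*the pilots₁* c-commands the anaphor but is outside its binding domain → cannot satisfy Principle A.
*the directors₂* c-commands the anaphor but is outside its binding domain → cannot satisfy Principle A.
*the architects₃* c-commands the anaphor but is outside its binding domain → cannot satisfy Principle A.
*the candidates₄* c-commands the anaphor within its binding domain → licit binder.
*the lawyers₅* c-commands the anaphor within its binding domain → licit binder.

{4, 5}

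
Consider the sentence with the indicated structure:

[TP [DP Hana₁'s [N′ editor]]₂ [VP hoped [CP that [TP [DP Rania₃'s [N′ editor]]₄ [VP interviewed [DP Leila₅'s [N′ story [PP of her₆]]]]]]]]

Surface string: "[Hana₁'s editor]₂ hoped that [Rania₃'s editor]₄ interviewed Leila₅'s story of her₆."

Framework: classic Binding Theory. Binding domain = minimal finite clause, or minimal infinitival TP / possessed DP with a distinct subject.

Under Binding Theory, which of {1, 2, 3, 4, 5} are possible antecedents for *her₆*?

{1, 2, 3, 4}

*her* is a pronoun, so Principle B applies: it must be free in its binding domain.
Binding domain of *her₆*: the possessed DP, whose subject is Leila₅.
*Hana₁* and the pronoun do not c-command one another → neither Principle B nor Principle C is at stake; coindexation permitted.
*[Hana₁'s editor]₂* c-commands the pronoun but from outside its binding domain, and is not c-commanded by it → coindexation permitted.
*Rania₃* and the pronoun do not c-command one another → neither Principle B nor Principle C is at stake; coindexation permitted.
*[Rania₃'s editor]₄* c-commands the pronoun but from outside its binding domain, and is not c-commanded by it → coindexation permitted.
*Leila₅* c-commands the pronoun within its binding domain → coindexation would violate Principle B.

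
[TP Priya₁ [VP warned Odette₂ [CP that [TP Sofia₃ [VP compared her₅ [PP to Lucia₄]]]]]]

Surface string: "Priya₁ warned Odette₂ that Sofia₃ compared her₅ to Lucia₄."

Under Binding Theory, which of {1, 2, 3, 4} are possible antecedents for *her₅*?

*her* is a pronoun, so Principle B applies: it must be free in its binding domain.
Binding domain of *her₅*: the embedded TP, whose subject is Sofia₃.
*Priya₁* c-commands the pronoun but from outside its binding domain, and is not c-commanded by it → coindexation permitted.
*Odette₂* c-commands the pronoun but from outside its binding domain, and is not c-commanded by it → coindexation permitted.
*Sofia₃* c-commands the pronoun within its binding domain → coindexation would violate Principle B.
*Lucia₄*: the pronoun c-commands this R-expression → coindexation would violate Principle C on *Lucia₄*.

{1, 2}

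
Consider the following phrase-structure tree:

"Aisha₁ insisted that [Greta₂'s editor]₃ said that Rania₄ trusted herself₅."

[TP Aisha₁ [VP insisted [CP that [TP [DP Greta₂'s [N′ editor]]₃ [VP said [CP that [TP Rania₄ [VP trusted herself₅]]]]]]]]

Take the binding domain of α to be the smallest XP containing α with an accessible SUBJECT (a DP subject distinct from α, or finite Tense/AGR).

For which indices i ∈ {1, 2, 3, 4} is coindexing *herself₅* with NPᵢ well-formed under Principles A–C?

*herself* is an anaphor, so Principle A applies: it must be bound in its binding domain.
Binding domain of *herself₅*: the embedded TP, whose subject is Rania₄.
*Aisha₁* c-commands the anaphor but is outside its binding domain → cannot satisfy Principle A.
*Greta₂* does not c-command the anaphor → cannot bind it.
*[Greta₂'s editor]₃* c-commands the anaphor but is outside its binding domain → cannot satisfy Principle A.
*Rania₄* c-commands the anaphor within its binding domain → licit binder.

{4}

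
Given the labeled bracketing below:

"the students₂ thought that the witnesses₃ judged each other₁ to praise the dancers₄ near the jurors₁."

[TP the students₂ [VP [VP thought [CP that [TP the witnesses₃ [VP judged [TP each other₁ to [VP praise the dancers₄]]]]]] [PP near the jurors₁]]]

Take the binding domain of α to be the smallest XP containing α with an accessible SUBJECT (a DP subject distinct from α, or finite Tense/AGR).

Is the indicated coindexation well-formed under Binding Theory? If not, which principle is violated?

The two coindexed NPs are *the jurors₁* and *each other₁*.
*each other₁* is an anaphor. Principle A requires it to be bound within its binding domain — the embedded TP, whose subject is the witnesses₃.
Within that domain it is c-commanded by *the witnesses₃*, which does not share its index.
*the jurors₁* does not c-command the anaphor at all.
The anaphor is unbound in its domain → Principle A violation.

Principle A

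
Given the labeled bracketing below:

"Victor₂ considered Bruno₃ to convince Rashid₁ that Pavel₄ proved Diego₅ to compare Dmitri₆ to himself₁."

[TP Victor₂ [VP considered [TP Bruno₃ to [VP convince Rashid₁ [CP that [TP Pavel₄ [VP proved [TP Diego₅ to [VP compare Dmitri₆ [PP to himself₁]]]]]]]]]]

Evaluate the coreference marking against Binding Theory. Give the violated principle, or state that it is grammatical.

Principle A

The two coindexed NPs are *Rashid₁* and *himself₁*.
*himself₁* is an anaphor. Principle A requires it to be bound within its binding domain — the embedded TP, whose subject is Diego₅.
Within that domain it is c-commanded by *Diego₅*, *Dmitri₆*, none of which share its index.
*Rashid₁* does c-command the anaphor, but from outside its binding domain.
The anaphor is unbound in its domain → Principle A violation.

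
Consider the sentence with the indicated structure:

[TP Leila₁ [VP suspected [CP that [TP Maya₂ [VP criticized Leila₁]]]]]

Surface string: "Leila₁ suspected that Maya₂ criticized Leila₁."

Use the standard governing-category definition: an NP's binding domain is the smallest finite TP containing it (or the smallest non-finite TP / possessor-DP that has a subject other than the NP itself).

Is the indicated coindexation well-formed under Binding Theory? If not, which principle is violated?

The two coindexed NPs are *Leila₁* (the lower occurrence) and *Leila₁* (the higher occurrence).
*Leila₁* (the lower occurrence) is an R-expression. Principle C requires it to be free everywhere.
*Leila₁* (the higher occurrence) c-commands it and carries the same index.
The R-expression is bound → Principle C violation.

Principle C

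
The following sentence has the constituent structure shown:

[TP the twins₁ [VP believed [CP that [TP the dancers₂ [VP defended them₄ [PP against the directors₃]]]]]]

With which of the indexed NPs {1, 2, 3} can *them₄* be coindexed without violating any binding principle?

{1}

*them* is a pronoun, so Principle B applies: it must be free in its binding domain.
Binding domain of *them₄*: the embedded TP, whose subject is the dancers₂.
*the twins₁* c-commands the pronoun but from outside its binding domain, and is not c-commanded by it → coindexation permitted.
*the dancers₂* c-commands the pronoun within its binding domain → coindexation would violate Principle B.
*the directors₃*: the pronoun c-commands this R-expression → coindexation would violate Principle C on *the directors₃*.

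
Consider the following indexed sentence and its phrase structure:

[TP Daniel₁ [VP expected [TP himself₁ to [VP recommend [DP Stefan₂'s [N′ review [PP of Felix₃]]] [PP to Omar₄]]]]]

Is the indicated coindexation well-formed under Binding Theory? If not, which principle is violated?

The two coindexed NPs are *Daniel₁* and *himself₁*.
*himself₁* is an anaphor; its binding domain is the matrix TP, whose subject is Daniel₁. *Daniel₁* c-commands it within that domain and shares its index, so Principle A is satisfied.
*Daniel₁* is an R-expression; *himself₁* does not c-command it, and no other NP shares its index, so Principle C is satisfied.
All principles are respected.

grammatical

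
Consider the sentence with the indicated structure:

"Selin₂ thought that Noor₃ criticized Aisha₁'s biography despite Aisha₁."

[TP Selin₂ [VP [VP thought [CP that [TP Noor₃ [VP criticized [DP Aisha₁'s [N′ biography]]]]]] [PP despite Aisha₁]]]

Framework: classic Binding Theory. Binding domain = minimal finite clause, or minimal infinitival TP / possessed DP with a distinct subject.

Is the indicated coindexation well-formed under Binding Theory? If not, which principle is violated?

grammatical

The two coindexed NPs are *Aisha₁* and *Aisha₁*.
*Aisha₁* is an R-expression; no coindexed NP c-commands it, so Principle C holds.
*Aisha₁* is an R-expression; *Aisha₁* does not c-command it, and no other NP shares its index, so Principle C is satisfied.
All principles are respected.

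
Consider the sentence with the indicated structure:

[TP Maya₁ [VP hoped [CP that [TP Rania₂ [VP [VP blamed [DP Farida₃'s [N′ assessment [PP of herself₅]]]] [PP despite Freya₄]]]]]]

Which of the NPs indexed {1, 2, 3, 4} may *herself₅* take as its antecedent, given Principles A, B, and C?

{3}

*herself* is an anaphor, so Principle A applies: it must be bound in its binding domain.
Binding domain of *herself₅*: the possessed DP, whose subject is Farida₃.
*Maya₁* c-commands the anaphor but is outside its binding domain → cannot satisfy Principle A.
*Rania₂* c-commands the anaphor but is outside its binding domain → cannot satisfy Principle A.
*Farida₃* c-commands the anaphor within its binding domain → licit binder.
*Freya₄* does not c-command the anaphor → cannot bind it.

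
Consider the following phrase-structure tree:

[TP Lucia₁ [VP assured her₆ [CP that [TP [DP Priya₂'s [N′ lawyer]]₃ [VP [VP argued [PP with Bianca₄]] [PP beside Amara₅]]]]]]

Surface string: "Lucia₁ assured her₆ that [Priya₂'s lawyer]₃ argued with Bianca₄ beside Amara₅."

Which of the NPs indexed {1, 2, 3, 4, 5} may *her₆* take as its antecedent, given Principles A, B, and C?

*her* is a pronoun, so Principle B applies: it must be free in its binding domain.
Binding domain of *her₆*: the matrix TP, whose subject is Lucia₁.
*Lucia₁* c-commands the pronoun within its binding domain → coindexation would violate Principle B.
*Priya₂*: the pronoun c-commands this R-expression → coindexation would violate Principle C on *Priya₂*.
*[Priya₂'s lawyer]₃*: the pronoun c-commands this R-expression → coindexation would violate Principle C on *[Priya₂'s lawyer]₃*.
*Bianca₄*: the pronoun c-commands this R-expression → coindexation would violate Principle C on *Bianca₄*.
*Amara₅*: the pronoun c-commands this R-expression → coindexation would violate Principle C on *Amara₅*.

none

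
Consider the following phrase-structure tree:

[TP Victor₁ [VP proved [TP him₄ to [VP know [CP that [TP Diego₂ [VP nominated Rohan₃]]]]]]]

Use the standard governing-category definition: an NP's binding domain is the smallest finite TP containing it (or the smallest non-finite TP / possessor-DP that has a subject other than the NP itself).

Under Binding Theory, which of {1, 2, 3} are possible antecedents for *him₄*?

*him* is a pronoun, so Principle B applies: it must be free in its binding domain.
Binding domain of *him₄*: the matrix TP, whose subject is Victor₁.
*Victor₁* c-commands the pronoun within its binding domain → coindexation would violate Principle B.
*Diego₂*: the pronoun c-commands this R-expression → coindexation would violate Principle C on *Diego₂*.
*Rohan₃*: the pronoun c-commands this R-expression → coindexation would violate Principle C on *Rohan₃*.

none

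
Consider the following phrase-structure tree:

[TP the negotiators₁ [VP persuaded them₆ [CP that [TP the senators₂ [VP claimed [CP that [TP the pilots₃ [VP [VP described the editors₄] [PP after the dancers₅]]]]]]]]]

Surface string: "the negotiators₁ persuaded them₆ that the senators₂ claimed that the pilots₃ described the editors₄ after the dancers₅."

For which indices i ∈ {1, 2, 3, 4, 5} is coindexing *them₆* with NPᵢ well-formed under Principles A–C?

none

*them* is a pronoun, so Principle B applies: it must be free in its binding domain.
Binding domain of *them₆*: the matrix TP, whose subject is the negotiators₁.
*the negotiators₁* c-commands the pronoun within its binding domain → coindexation would violate Principle B.
*the senators₂*: the pronoun c-commands this R-expression → coindexation would violate Principle C on *the senators₂*.
*the pilots₃*: the pronoun c-commands this R-expression → coindexation would violate Principle C on *the pilots₃*.
*the editors₄*: the pronoun c-commands this R-expression → coindexation would violate Principle C on *the editors₄*.
*the dancers₅*: the pronoun c-commands this R-expression → coindexation would violate Principle C on *the dancers₅*.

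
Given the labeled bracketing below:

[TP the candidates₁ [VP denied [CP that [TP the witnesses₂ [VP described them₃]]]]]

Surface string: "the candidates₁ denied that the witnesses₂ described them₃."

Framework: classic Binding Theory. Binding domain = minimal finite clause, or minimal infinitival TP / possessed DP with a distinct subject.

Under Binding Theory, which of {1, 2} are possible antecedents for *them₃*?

{1}

*them* is a pronoun, so Principle B applies: it must be free in its binding domain.
Binding domain of *them₃*: the embedded TP, whose subject is the witnesses₂.
*the candidates₁* c-commands the pronoun but from outside its binding domain, and is not c-commanded by it → coindexation permitted.
*the witnesses₂* c-commands the pronoun within its binding domain → coindexation would violate Principle B.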